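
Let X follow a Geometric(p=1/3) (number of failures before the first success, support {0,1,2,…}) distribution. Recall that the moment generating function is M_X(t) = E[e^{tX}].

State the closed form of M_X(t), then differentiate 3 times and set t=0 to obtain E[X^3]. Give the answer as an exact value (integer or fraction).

M_X(t) = 1/(3*(1 - 2*e^(t)/3))
M^(3)(t) = (8*e^(3*t) + 48*e^(2*t) + 18*e^(t))/(16*e^(4*t) - 96*e^(3*t) + 216*e^(2*t) - 216*e^(t) + 81)

E[X^3] = M^(3)(0) = 74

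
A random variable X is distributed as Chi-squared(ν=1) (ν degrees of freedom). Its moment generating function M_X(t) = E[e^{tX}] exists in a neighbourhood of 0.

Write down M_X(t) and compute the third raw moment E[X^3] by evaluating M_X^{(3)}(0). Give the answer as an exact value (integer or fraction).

M_X(t) = 1/√(1 - 2*t)
M^(3)(t) = -15/(8*t^3*√(1 - 2*t) - 12*t^2*√(1 - 2*t) + 6*t*√(1 - 2*t) - √(1 - 2*t))

E[X^3] = M^(3)(0) = 15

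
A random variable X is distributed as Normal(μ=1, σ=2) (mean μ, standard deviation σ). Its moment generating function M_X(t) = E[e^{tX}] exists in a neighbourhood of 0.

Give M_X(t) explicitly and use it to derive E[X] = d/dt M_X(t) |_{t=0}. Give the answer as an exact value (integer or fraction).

M_X(t) = e^(2*t^2 + t)
M^(1)(t) = 4*t*e^(t)*e^(2*t^2) + e^(t)*e^(2*t^2)

E[X] = M^(1)(0) = 1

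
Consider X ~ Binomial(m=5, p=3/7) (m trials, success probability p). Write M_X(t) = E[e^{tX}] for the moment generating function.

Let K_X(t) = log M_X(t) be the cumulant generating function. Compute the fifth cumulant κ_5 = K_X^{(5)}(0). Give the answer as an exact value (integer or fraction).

M_X(t) = (3*e^(t)/7 + 4/7)^5
K_X(t) = log M_X(t) = 5*log(3*e^(t)/7 + 4/7)
K^(5)(t) = (-1620*e^(4*t) + 23760*e^(3*t) - 31680*e^(2*t) + 3840*e^(t))/(243*e^(5*t) + 1620*e^(4*t) + 4320*e^(3*t) + 5760*e^(2*t) + 3840*e^(t) + 1024)

κ_5 = K^(5)(0) = -5700/16807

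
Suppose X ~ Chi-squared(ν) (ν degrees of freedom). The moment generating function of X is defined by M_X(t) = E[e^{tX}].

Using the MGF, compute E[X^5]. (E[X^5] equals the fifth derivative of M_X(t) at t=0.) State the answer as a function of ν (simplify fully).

M_X(t) = (1 - 2*t)^(-ν/2)

E[X^5] = D^5[M](0) = ν*(ν^4 + 20*ν^3 + 140*ν^2 + 400*ν + 384)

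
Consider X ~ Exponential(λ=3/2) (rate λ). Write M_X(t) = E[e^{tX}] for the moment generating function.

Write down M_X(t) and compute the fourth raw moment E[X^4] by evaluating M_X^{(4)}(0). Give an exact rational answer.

E[X^4] = M′′′′(0) = 128/27

M_X(t) = 3/(2*(3/2 - t))
M′(t) = 6/(4*t^2 - 12*t + 9)
M′′(t) = -24/(8*t^3 - 36*t^2 + 54*t - 27)
M′′′(t) = 144/(16*t^4 - 96*t^3 + 216*t^2 - 216*t + 81)
M′′′′(t) = -1152/(32*t^5 - 240*t^4 + 720*t^3 - 1080*t^2 + 810*t - 243)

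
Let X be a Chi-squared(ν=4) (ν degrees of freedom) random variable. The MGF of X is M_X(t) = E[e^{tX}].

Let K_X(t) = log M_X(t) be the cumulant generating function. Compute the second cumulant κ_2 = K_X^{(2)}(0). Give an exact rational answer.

M_X(t) = (1 - 2*t)^(-2)
K_X(t) = log M_X(t) = -2*log(1 - 2*t)
K′(t) = -4/(2*t - 1)
K′′(t) = 8/(4*t^2 - 4*t + 1)

κ_2 = K′′(0) = 8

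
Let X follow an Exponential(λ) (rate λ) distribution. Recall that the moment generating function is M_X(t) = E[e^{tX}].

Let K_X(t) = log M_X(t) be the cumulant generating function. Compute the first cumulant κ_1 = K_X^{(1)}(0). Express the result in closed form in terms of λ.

M_X(t) = λ/(λ - t)
K_X(t) = log M_X(t) = log(λ) - log(λ - t)
K^(1)(t) = -1/(-λ + t)

κ_1 = K^(1)(0) = 1/λ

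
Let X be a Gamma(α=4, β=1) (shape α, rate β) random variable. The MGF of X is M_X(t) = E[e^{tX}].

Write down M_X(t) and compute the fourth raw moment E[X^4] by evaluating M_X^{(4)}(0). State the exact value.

M_X(t) = (1 - t)^(-4)
M^(4)(t) = 840/(t^8 - 8*t^7 + 28*t^6 - 56*t^5 + 70*t^4 - 56*t^3 + 28*t^2 - 8*t + 1)

E[X^4] = M^(4)(0) = 840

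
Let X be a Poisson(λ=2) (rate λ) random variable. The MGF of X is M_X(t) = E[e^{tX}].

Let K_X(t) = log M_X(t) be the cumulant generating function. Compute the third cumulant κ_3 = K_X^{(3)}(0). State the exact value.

κ_3 = d^3K/dt^3 |_{t=0} = 2

M_X(t) = e^(2*e^(t) - 2)
K_X(t) = log M_X(t) = 2*e^(t) - 2
dK/dt = 2*e^(t)
d^2K/dt^2 = 2*e^(t)
d^3K/dt^3 = 2*e^(t)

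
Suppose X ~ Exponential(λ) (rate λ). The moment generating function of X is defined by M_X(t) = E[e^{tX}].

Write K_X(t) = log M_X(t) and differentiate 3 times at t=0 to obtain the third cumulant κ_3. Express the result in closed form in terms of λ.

M_X(t) = λ/(λ - t)
K_X(t) = log M_X(t) = log(λ) - log(λ - t)
D^3[K](t) = -2/(-λ^3 + 3*λ^2*t - 3*λ*t^2 + t^3)

κ_3 = D^3[K](0) = 2/λ^3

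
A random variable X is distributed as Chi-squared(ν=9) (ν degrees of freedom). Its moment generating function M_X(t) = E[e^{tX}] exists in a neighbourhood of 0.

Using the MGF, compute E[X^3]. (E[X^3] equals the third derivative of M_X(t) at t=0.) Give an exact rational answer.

M_X(t) = (1 - 2*t)^(-9/2)

E[X^3] = M^(3)(0) = 1287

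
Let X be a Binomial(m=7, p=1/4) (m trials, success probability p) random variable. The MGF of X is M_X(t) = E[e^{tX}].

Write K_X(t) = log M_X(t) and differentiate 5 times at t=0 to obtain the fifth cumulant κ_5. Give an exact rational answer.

κ_5 = d^5K/dt^5 |_{t=0} = -105/128

M_X(t) = (e^(t)/4 + 3/4)^7
K_X(t) = log M_X(t) = 7*log(e^(t)/4 + 3/4)
dK/dt = 7*e^(t)/(e^(t) + 3)
d^2K/dt^2 = 21*e^(t)/(e^(2*t) + 6*e^(t) + 9)
d^3K/dt^3 = (-21*e^(2*t) + 63*e^(t))/(e^(3*t) + 9*e^(2*t) + 27*e^(t) + 27)
d^4K/dt^4 = (21*e^(3*t) - 252*e^(2*t) + 189*e^(t))/(e^(4*t) + 12*e^(3*t) + 54*e^(2*t) + 108*e^(t) + 81)
d^5K/dt^5 = (-21*e^(4*t) + 693*e^(3*t) - 2079*e^(2*t) + 567*e^(t))/(e^(5*t) + 15*e^(4*t) + 90*e^(3*t) + 270*e^(2*t) + 405*e^(t) + 243)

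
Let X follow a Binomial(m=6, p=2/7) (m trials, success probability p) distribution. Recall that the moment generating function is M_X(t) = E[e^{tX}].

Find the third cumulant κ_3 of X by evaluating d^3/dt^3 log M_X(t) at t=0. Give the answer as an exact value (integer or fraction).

κ_3 = D^3[K](0) = 180/343

M_X(t) = (2*e^(t)/7 + 5/7)^6
K_X(t) = log M_X(t) = 6*log(2*e^(t)/7 + 5/7)
D^3[K](t) = (-120*e^(2*t) + 300*e^(t))/(8*e^(3*t) + 60*e^(2*t) + 150*e^(t) + 125)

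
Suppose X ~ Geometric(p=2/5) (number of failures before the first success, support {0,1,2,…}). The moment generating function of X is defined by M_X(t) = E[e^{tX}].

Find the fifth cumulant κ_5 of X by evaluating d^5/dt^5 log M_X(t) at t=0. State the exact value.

M_X(t) = 2/(5*(1 - 3*e^(t)/5))
K_X(t) = log M_X(t) = -log(1 - 3*e^(t)/5) - log(5) + log(2)
dK/dt = -3*e^(t)/(3*e^(t) - 5)
d^2K/dt^2 = 15*e^(t)/(9*e^(2*t) - 30*e^(t) + 25)
d^3K/dt^3 = (-45*e^(2*t) - 75*e^(t))/(27*e^(3*t) - 135*e^(2*t) + 225*e^(t) - 125)
d^4K/dt^4 = (135*e^(3*t) + 900*e^(2*t) + 375*e^(t))/(81*e^(4*t) - 540*e^(3*t) + 1350*e^(2*t) - 1500*e^(t) + 625)
d^5K/dt^5 = (-405*e^(4*t) - 7425*e^(3*t) - 12375*e^(2*t) - 1875*e^(t))/(243*e^(5*t) - 2025*e^(4*t) + 6750*e^(3*t) - 11250*e^(2*t) + 9375*e^(t) - 3125)

κ_5 = d^5K/dt^5 |_{t=0} = 690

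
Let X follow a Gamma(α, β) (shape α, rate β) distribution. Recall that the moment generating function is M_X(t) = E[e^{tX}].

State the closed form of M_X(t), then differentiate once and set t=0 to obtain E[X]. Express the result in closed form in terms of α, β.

M_X(t) = (β/(β - t))^α
M^(1)(t) = -α*β^α*(1/(β - t))^α/(-β + t)

E[X] = M^(1)(0) = α/β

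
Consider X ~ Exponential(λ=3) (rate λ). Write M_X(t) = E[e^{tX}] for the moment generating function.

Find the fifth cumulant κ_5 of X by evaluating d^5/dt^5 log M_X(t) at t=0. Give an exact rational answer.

M_X(t) = 3/(3 - t)
K_X(t) = log M_X(t) = -log(3 - t) + log(3)
dK/dt = -1/(t - 3)
d^2K/dt^2 = 1/(t^2 - 6*t + 9)
d^3K/dt^3 = -2/(t^3 - 9*t^2 + 27*t - 27)
d^4K/dt^4 = 6/(t^4 - 12*t^3 + 54*t^2 - 108*t + 81)
d^5K/dt^5 = -24/(t^5 - 15*t^4 + 90*t^3 - 270*t^2 + 405*t - 243)

κ_5 = d^5K/dt^5 |_{t=0} = 8/81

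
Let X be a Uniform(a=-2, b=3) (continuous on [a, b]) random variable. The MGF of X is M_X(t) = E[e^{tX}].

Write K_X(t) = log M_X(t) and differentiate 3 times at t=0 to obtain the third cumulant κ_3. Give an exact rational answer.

M_X(t) = (e^(3*t) - e^(-2*t))/(5*t)
K_X(t) = log M_X(t) = -log(t) + log(e^(3*t) - e^(-2*t)) - log(5)
D^3[K](t) = (125*t^3*e^(10*t) + 125*t^3*e^(5*t) - 2*e^(15*t) + 6*e^(10*t) - 6*e^(5*t) + 2)/(t^3*e^(15*t) - 3*t^3*e^(10*t) + 3*t^3*e^(5*t) - t^3)

κ_3 = D^3[K](0) = 0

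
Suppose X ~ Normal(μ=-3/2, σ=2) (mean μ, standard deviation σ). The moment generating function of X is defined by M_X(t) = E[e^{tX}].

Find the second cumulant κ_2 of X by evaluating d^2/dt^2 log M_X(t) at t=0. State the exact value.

M_X(t) = e^(2*t^2 - 3*t/2)
K_X(t) = log M_X(t) = 2*t^2 - 3*t/2
dK/dt = 4*t - 3/2
d^2K/dt^2 = 4

κ_2 = d^2K/dt^2 |_{t=0} = 4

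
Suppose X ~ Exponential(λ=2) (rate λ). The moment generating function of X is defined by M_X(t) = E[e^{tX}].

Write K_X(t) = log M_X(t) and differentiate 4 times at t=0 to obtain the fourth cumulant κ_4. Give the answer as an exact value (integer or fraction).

κ_4 = D^4[K](0) = 3/8

M_X(t) = 2/(2 - t)
K_X(t) = log M_X(t) = -log(2 - t) + log(2)
D^4[K](t) = 6/(t^4 - 8*t^3 + 24*t^2 - 32*t + 16)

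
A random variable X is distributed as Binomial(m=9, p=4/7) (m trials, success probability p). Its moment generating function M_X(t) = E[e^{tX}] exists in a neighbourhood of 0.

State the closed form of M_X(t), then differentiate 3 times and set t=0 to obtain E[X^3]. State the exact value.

E[X^3] = d^3M/dt^3 |_{t=0} = 1188/7

M_X(t) = (4*e^(t)/7 + 3/7)^9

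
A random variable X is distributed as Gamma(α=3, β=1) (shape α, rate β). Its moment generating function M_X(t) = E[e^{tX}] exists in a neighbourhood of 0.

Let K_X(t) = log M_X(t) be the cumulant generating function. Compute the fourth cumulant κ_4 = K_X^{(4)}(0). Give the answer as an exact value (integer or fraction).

M_X(t) = (1 - t)^(-3)
K_X(t) = log M_X(t) = -3*log(1 - t)
K^(4)(t) = 18/(t^4 - 4*t^3 + 6*t^2 - 4*t + 1)

κ_4 = K^(4)(0) = 18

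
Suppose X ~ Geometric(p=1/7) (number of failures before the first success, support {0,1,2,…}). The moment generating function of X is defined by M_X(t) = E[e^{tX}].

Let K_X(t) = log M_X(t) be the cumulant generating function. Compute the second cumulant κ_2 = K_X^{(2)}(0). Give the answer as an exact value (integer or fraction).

M_X(t) = 1/(7*(1 - 6*e^(t)/7))
K_X(t) = log M_X(t) = -log(1 - 6*e^(t)/7) - log(7)
D^2[K](t) = 42*e^(t)/(36*e^(2*t) - 84*e^(t) + 49)

κ_2 = D^2[K](0) = 42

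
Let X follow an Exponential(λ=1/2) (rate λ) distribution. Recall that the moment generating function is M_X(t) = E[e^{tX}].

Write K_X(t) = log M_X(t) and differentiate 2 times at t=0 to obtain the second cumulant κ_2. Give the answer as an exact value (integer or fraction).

M_X(t) = 1/(2*(1/2 - t))
K_X(t) = log M_X(t) = -log(1/2 - t) - log(2)
D^2[K](t) = 4/(4*t^2 - 4*t + 1)

κ_2 = D^2[K](0) = 4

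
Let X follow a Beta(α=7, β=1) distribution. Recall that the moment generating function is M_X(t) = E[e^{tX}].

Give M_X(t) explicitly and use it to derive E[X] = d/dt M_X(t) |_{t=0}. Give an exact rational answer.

E[X] = dM/dt |_{t=0} = 7/8

M_X(t) = ₁F₁(7; 8; t)
dM/dt = 7*₁F₁(8; 9; t)/8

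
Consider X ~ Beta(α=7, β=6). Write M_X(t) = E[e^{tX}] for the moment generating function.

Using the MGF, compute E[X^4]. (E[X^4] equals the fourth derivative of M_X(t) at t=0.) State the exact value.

E[X^4] = d^4M/dt^4 |_{t=0} = 3/26

M_X(t) = ₁F₁(7; 13; t)
dM/dt = 7*₁F₁(8; 14; t)/13
d^2M/dt^2 = 4*₁F₁(9; 15; t)/13
d^3M/dt^3 = 12*₁F₁(10; 16; t)/65
d^4M/dt^4 = 3*₁F₁(11; 17; t)/26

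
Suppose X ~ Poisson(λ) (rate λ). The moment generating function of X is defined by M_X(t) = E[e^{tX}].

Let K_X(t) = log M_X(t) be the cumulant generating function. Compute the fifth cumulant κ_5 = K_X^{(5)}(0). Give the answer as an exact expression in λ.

M_X(t) = e^(λ*(e^(t) - 1))
K_X(t) = log M_X(t) = λ*(e^(t) - 1)
D^5[K](t) = λ*e^(t)

κ_5 = D^5[K](0) = λ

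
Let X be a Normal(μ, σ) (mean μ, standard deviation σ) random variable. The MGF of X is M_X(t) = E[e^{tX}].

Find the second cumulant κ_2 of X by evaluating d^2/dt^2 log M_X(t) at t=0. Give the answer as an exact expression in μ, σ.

M_X(t) = e^(μ*t + σ^2*t^2/2)
K_X(t) = log M_X(t) = μ*t + σ^2*t^2/2
dK/dt = μ + σ^2*t
d^2K/dt^2 = σ^2

κ_2 = d^2K/dt^2 |_{t=0} = σ^2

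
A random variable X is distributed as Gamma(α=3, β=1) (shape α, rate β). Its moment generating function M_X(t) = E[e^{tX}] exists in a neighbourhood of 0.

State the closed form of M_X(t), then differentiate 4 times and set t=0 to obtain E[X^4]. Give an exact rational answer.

E[X^4] = M′′′′(0) = 360

M_X(t) = (1 - t)^(-3)
M′(t) = 3/(t^4 - 4*t^3 + 6*t^2 - 4*t + 1)
M′′(t) = -12/(t^5 - 5*t^4 + 10*t^3 - 10*t^2 + 5*t - 1)
M′′′(t) = 60/(t^6 - 6*t^5 + 15*t^4 - 20*t^3 + 15*t^2 - 6*t + 1)
M′′′′(t) = -360/(t^7 - 7*t^6 + 21*t^5 - 35*t^4 + 35*t^3 - 21*t^2 + 7*t - 1)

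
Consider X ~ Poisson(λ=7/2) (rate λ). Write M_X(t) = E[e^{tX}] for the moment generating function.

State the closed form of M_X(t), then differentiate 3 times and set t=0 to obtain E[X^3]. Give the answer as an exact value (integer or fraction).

M_X(t) = e^(7*e^(t)/2 - 7/2)
D^3[M](t) = (343*e^(3*t)*e^(7*e^(t)/2) + 294*e^(2*t)*e^(7*e^(t)/2) + 28*e^(t)*e^(7*e^(t)/2))*e^(-7/2)/8

E[X^3] = D^3[M](0) = 665/8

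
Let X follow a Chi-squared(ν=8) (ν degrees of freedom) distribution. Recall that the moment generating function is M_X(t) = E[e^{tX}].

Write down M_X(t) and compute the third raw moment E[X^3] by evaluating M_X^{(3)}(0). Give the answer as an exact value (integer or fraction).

M_X(t) = (1 - 2*t)^(-4)
dM/dt = -8/(32*t^5 - 80*t^4 + 80*t^3 - 40*t^2 + 10*t - 1)
d^2M/dt^2 = 80/(64*t^6 - 192*t^5 + 240*t^4 - 160*t^3 + 60*t^2 - 12*t + 1)
d^3M/dt^3 = -960/(128*t^7 - 448*t^6 + 672*t^5 - 560*t^4 + 280*t^3 - 84*t^2 + 14*t - 1)

E[X^3] = d^3M/dt^3 |_{t=0} = 960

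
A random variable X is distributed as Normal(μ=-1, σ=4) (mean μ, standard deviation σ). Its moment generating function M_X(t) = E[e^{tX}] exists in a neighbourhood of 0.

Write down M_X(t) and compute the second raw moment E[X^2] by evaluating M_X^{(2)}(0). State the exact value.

M_X(t) = e^(8*t^2 - t)
dM/dt = 16*t*e^(-t)*e^(8*t^2) - e^(-t)*e^(8*t^2)
d^2M/dt^2 = (256*t^2*e^(8*t^2) - 32*t*e^(8*t^2) + 17*e^(8*t^2))*e^(-t)

E[X^2] = d^2M/dt^2 |_{t=0} = 17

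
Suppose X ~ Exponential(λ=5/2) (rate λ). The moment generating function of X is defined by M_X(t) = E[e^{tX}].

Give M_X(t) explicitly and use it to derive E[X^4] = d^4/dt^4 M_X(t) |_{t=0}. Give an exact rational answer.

E[X^4] = D^4[M](0) = 384/625

M_X(t) = 5/(2*(5/2 - t))
D^4[M](t) = -1920/(32*t^5 - 400*t^4 + 2000*t^3 - 5000*t^2 + 6250*t - 3125)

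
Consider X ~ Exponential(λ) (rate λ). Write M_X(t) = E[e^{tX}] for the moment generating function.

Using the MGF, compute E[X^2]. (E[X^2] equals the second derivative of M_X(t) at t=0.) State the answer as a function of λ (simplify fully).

M_X(t) = λ/(λ - t)
M^(2)(t) = -2*λ/(-λ^3 + 3*λ^2*t - 3*λ*t^2 + t^3)

E[X^2] = M^(2)(0) = 2/λ^2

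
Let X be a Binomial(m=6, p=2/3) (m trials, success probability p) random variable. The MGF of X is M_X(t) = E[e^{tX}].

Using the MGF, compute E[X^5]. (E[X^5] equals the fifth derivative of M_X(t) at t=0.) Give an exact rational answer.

M_X(t) = (2*e^(t)/3 + 1/3)^6
dM/dt = 128*e^(6*t)/243 + 320*e^(5*t)/243 + 320*e^(4*t)/243 + 160*e^(3*t)/243 + 40*e^(2*t)/243 + 4*e^(t)/243
d^2M/dt^2 = 256*e^(6*t)/81 + 1600*e^(5*t)/243 + 1280*e^(4*t)/243 + 160*e^(3*t)/81 + 80*e^(2*t)/243 + 4*e^(t)/243
d^3M/dt^3 = 512*e^(6*t)/27 + 8000*e^(5*t)/243 + 5120*e^(4*t)/243 + 160*e^(3*t)/27 + 160*e^(2*t)/243 + 4*e^(t)/243
d^4M/dt^4 = 1024*e^(6*t)/9 + 40000*e^(5*t)/243 + 20480*e^(4*t)/243 + 160*e^(3*t)/9 + 320*e^(2*t)/243 + 4*e^(t)/243
d^5M/dt^5 = 2048*e^(6*t)/3 + 200000*e^(5*t)/243 + 81920*e^(4*t)/243 + 160*e^(3*t)/3 + 640*e^(2*t)/243 + 4*e^(t)/243

E[X^5] = d^5M/dt^5 |_{t=0} = 51268/27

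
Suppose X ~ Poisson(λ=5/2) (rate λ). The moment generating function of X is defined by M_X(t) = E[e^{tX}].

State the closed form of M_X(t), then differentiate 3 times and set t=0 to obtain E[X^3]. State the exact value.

M_X(t) = e^(5*e^(t)/2 - 5/2)
M′(t) = 5*e^(-5/2)*e^(t)*e^(5*e^(t)/2)/2
M′′(t) = (25*e^(2*t)*e^(5*e^(t)/2) + 10*e^(t)*e^(5*e^(t)/2))*e^(-5/2)/4
M′′′(t) = (125*e^(3*t)*e^(5*e^(t)/2) + 150*e^(2*t)*e^(5*e^(t)/2) + 20*e^(t)*e^(5*e^(t)/2))*e^(-5/2)/8

E[X^3] = M′′′(0) = 295/8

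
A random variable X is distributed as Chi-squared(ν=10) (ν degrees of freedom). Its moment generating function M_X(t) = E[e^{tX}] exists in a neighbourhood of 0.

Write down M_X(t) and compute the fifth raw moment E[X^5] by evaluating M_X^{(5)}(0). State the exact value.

M_X(t) = (1 - 2*t)^(-5)
dM/dt = 10/(64*t^6 - 192*t^5 + 240*t^4 - 160*t^3 + 60*t^2 - 12*t + 1)
d^2M/dt^2 = -120/(128*t^7 - 448*t^6 + 672*t^5 - 560*t^4 + 280*t^3 - 84*t^2 + 14*t - 1)
d^3M/dt^3 = 1680/(256*t^8 - 1024*t^7 + 1792*t^6 - 1792*t^5 + 1120*t^4 - 448*t^3 + 112*t^2 - 16*t + 1)
d^4M/dt^4 = -26880/(512*t^9 - 2304*t^8 + 4608*t^7 - 5376*t^6 + 4032*t^5 - 2016*t^4 + 672*t^3 - 144*t^2 + 18*t - 1)
d^5M/dt^5 = 483840/(1024*t^10 - 5120*t^9 + 11520*t^8 - 15360*t^7 + 13440*t^6 - 8064*t^5 + 3360*t^4 - 960*t^3 + 180*t^2 - 20*t + 1)

E[X^5] = d^5M/dt^5 |_{t=0} = 483840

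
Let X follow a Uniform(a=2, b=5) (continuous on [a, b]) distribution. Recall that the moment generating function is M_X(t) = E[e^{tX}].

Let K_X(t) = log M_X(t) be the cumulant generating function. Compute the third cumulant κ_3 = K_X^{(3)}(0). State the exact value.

M_X(t) = (e^(5*t) - e^(2*t))/(3*t)
K_X(t) = log M_X(t) = -log(t) + log(e^(5*t) - e^(2*t)) - log(3)
K′(t) = (5*t*e^(3*t) - 2*t - e^(3*t) + 1)/(t*e^(3*t) - t)
K′′(t) = (-9*t^2*e^(3*t) + e^(6*t) - 2*e^(3*t) + 1)/(t^2*e^(6*t) - 2*t^2*e^(3*t) + t^2)
K′′′(t) = (27*t^3*e^(6*t) + 27*t^3*e^(3*t) - 2*e^(9*t) + 6*e^(6*t) - 6*e^(3*t) + 2)/(t^3*e^(9*t) - 3*t^3*e^(6*t) + 3*t^3*e^(3*t) - t^3)

κ_3 = K′′′(0) = 0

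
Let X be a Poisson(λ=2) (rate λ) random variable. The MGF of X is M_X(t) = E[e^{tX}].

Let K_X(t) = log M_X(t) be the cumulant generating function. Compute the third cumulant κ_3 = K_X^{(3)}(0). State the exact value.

M_X(t) = e^(2*e^(t) - 2)
K_X(t) = log M_X(t) = 2*e^(t) - 2
dK/dt = 2*e^(t)
d^2K/dt^2 = 2*e^(t)
d^3K/dt^3 = 2*e^(t)

κ_3 = d^3K/dt^3 |_{t=0} = 2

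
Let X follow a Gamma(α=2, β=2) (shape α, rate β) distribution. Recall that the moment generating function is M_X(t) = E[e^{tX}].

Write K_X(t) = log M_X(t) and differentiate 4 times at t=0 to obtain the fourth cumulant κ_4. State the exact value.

κ_4 = K′′′′(0) = 3/4

M_X(t) = 4/(2 - t)^2
K_X(t) = log M_X(t) = -2*log(2 - t) + 2*log(2)
K′(t) = -2/(t - 2)
K′′(t) = 2/(t^2 - 4*t + 4)
K′′′(t) = -4/(t^3 - 6*t^2 + 12*t - 8)
K′′′′(t) = 12/(t^4 - 8*t^3 + 24*t^2 - 32*t + 16)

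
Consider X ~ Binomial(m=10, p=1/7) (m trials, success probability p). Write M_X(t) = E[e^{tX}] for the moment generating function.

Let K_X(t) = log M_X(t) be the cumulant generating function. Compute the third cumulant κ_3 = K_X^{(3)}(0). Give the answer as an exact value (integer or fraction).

M_X(t) = (e^(t)/7 + 6/7)^10
K_X(t) = log M_X(t) = 10*log(e^(t)/7 + 6/7)
K′(t) = 10*e^(t)/(e^(t) + 6)
K′′(t) = 60*e^(t)/(e^(2*t) + 12*e^(t) + 36)
K′′′(t) = (-60*e^(2*t) + 360*e^(t))/(e^(3*t) + 18*e^(2*t) + 108*e^(t) + 216)

κ_3 = K′′′(0) = 300/343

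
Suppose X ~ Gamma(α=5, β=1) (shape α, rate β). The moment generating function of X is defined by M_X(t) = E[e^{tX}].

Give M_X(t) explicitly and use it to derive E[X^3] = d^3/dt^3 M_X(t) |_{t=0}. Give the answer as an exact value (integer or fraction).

M_X(t) = (1 - t)^(-5)
D^3[M](t) = 210/(t^8 - 8*t^7 + 28*t^6 - 56*t^5 + 70*t^4 - 56*t^3 + 28*t^2 - 8*t + 1)

E[X^3] = D^3[M](0) = 210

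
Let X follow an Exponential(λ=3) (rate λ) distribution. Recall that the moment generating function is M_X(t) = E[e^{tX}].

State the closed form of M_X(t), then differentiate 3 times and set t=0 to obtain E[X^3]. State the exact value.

M_X(t) = 3/(3 - t)
M′(t) = 3/(t^2 - 6*t + 9)
M′′(t) = -6/(t^3 - 9*t^2 + 27*t - 27)
M′′′(t) = 18/(t^4 - 12*t^3 + 54*t^2 - 108*t + 81)

E[X^3] = M′′′(0) = 2/9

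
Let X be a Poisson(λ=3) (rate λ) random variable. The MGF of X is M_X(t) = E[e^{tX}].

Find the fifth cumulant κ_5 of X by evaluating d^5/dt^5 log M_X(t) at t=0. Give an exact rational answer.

κ_5 = D^5[K](0) = 3

M_X(t) = e^(3*e^(t) - 3)
K_X(t) = log M_X(t) = 3*e^(t) - 3
D^5[K](t) = 3*e^(t)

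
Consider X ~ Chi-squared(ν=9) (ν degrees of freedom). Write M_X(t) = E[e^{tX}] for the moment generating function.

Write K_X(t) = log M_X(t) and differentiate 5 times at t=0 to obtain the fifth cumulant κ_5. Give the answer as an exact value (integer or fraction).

M_X(t) = (1 - 2*t)^(-9/2)
K_X(t) = log M_X(t) = -9*log(1 - 2*t)/2
K^(5)(t) = -3456/(32*t^5 - 80*t^4 + 80*t^3 - 40*t^2 + 10*t - 1)

κ_5 = K^(5)(0) = 3456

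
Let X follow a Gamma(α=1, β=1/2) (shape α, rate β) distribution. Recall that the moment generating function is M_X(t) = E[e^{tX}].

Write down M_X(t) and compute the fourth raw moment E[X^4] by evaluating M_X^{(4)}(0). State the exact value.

M_X(t) = 1/(2*(1/2 - t))
D^4[M](t) = -384/(32*t^5 - 80*t^4 + 80*t^3 - 40*t^2 + 10*t - 1)

E[X^4] = D^4[M](0) = 384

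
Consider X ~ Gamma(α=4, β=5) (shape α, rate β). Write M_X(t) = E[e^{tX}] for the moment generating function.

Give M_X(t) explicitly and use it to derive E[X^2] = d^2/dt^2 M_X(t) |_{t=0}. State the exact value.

E[X^2] = M^(2)(0) = 4/5

M_X(t) = 625/(5 - t)^4
M^(2)(t) = 12500/(t^6 - 30*t^5 + 375*t^4 - 2500*t^3 + 9375*t^2 - 18750*t + 15625)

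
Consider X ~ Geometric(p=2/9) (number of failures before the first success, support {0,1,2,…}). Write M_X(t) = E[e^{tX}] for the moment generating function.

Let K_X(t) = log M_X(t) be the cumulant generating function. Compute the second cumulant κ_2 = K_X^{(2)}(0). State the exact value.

M_X(t) = 2/(9*(1 - 7*e^(t)/9))
K_X(t) = log M_X(t) = -log(1 - 7*e^(t)/9) - 2*log(3) + log(2)
K^(2)(t) = 63*e^(t)/(49*e^(2*t) - 126*e^(t) + 81)

κ_2 = K^(2)(0) = 63/4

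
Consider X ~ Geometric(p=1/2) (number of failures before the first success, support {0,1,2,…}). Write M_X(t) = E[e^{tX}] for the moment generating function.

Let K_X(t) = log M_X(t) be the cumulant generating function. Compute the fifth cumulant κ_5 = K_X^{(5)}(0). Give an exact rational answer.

κ_5 = K′′′′′(0) = 150

M_X(t) = 1/(2*(1 - e^(t)/2))
K_X(t) = log M_X(t) = -log(1 - e^(t)/2) - log(2)
K′(t) = -e^(t)/(e^(t) - 2)
K′′(t) = 2*e^(t)/(e^(2*t) - 4*e^(t) + 4)
K′′′(t) = (-2*e^(2*t) - 4*e^(t))/(e^(3*t) - 6*e^(2*t) + 12*e^(t) - 8)
K′′′′(t) = (2*e^(3*t) + 16*e^(2*t) + 8*e^(t))/(e^(4*t) - 8*e^(3*t) + 24*e^(2*t) - 32*e^(t) + 16)
K′′′′′(t) = (-2*e^(4*t) - 44*e^(3*t) - 88*e^(2*t) - 16*e^(t))/(e^(5*t) - 10*e^(4*t) + 40*e^(3*t) - 80*e^(2*t) + 80*e^(t) - 32)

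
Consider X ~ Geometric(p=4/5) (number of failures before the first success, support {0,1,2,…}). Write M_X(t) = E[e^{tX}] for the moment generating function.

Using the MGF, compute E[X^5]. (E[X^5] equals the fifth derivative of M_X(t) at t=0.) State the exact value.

E[X^5] = M^(5)(0) = 707/128

M_X(t) = 4/(5*(1 - e^(t)/5))
M^(5)(t) = (4*e^(5*t) + 520*e^(4*t) + 6600*e^(3*t) + 13000*e^(2*t) + 2500*e^(t))/(e^(6*t) - 30*e^(5*t) + 375*e^(4*t) - 2500*e^(3*t) + 9375*e^(2*t) - 18750*e^(t) + 15625)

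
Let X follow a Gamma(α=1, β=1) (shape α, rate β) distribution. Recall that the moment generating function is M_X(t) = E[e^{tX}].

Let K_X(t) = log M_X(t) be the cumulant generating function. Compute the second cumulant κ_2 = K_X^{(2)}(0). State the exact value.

κ_2 = K^(2)(0) = 1

M_X(t) = 1/(1 - t)
K_X(t) = log M_X(t) = -log(1 - t)
K^(2)(t) = 1/(t^2 - 2*t + 1)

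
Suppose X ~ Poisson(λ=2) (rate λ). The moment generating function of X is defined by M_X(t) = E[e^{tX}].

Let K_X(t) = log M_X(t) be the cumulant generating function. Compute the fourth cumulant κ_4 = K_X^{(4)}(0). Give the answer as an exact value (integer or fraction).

M_X(t) = e^(2*e^(t) - 2)
K_X(t) = log M_X(t) = 2*e^(t) - 2
dK/dt = 2*e^(t)
d^2K/dt^2 = 2*e^(t)
d^3K/dt^3 = 2*e^(t)
d^4K/dt^4 = 2*e^(t)

κ_4 = d^4K/dt^4 |_{t=0} = 2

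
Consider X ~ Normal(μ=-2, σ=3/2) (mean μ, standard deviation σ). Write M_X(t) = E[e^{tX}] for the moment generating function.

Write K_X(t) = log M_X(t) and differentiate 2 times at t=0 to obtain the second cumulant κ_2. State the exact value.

M_X(t) = e^(9*t^2/8 - 2*t)
K_X(t) = log M_X(t) = 9*t^2/8 - 2*t
K′(t) = 9*t/4 - 2
K′′(t) = 9/4

κ_2 = K′′(0) = 9/4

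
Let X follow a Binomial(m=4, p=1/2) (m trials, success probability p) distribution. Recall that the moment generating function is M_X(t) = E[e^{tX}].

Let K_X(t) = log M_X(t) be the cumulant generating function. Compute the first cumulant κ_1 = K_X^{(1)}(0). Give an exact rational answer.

M_X(t) = (e^(t)/2 + 1/2)^4
K_X(t) = log M_X(t) = 4*log(e^(t)/2 + 1/2)
D[K](t) = 4*e^(t)/(e^(t) + 1)

κ_1 = D[K](0) = 2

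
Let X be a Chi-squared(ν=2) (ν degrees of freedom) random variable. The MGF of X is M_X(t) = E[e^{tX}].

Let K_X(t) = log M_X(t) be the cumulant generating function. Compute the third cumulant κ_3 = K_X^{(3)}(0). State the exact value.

κ_3 = K′′′(0) = 16

M_X(t) = 1/(1 - 2*t)
K_X(t) = log M_X(t) = -log(1 - 2*t)
K′(t) = -2/(2*t - 1)
K′′(t) = 4/(4*t^2 - 4*t + 1)
K′′′(t) = -16/(8*t^3 - 12*t^2 + 6*t - 1)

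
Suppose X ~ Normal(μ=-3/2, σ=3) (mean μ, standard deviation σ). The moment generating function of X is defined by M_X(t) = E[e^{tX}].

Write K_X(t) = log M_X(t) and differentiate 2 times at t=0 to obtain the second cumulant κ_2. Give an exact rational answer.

M_X(t) = e^(9*t^2/2 - 3*t/2)
K_X(t) = log M_X(t) = 9*t^2/2 - 3*t/2
K′(t) = 9*t - 3/2
K′′(t) = 9

κ_2 = K′′(0) = 9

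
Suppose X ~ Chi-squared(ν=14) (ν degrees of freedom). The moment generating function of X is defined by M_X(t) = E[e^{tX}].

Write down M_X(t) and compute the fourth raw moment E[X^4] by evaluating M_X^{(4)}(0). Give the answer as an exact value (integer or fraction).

E[X^4] = D^4[M](0) = 80640

M_X(t) = (1 - 2*t)^(-7)
D^4[M](t) = -80640/(2048*t^11 - 11264*t^10 + 28160*t^9 - 42240*t^8 + 42240*t^7 - 29568*t^6 + 14784*t^5 - 5280*t^4 + 1320*t^3 - 220*t^2 + 22*t - 1)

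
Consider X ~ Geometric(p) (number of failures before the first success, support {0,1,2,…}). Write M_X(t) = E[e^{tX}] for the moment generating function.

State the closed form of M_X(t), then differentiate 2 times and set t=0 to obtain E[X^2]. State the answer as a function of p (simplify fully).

E[X^2] = M^(2)(0) = 1 - 3/p + 2/p^2

M_X(t) = p/(-(1 - p)*e^(t) + 1)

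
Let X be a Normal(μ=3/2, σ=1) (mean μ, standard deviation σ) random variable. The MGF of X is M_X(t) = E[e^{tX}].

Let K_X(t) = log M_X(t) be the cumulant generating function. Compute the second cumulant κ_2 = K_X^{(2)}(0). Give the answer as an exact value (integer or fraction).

κ_2 = d^2K/dt^2 |_{t=0} = 1

M_X(t) = e^(t^2/2 + 3*t/2)
K_X(t) = log M_X(t) = t^2/2 + 3*t/2
dK/dt = t + 3/2
d^2K/dt^2 = 1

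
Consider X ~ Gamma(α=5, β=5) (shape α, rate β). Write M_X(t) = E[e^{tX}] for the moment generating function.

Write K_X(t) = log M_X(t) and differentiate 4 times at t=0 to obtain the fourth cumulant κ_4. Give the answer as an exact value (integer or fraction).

M_X(t) = 3125/(5 - t)^5
K_X(t) = log M_X(t) = -5*log(5 - t) + 5*log(5)
D^4[K](t) = 30/(t^4 - 20*t^3 + 150*t^2 - 500*t + 625)

κ_4 = D^4[K](0) = 6/125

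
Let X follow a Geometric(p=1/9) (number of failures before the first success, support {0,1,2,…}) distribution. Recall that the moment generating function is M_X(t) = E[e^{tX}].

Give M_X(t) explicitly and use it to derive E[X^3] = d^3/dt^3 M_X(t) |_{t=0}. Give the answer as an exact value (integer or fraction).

M_X(t) = 1/(9*(1 - 8*e^(t)/9))
M^(3)(t) = (512*e^(3*t) + 2304*e^(2*t) + 648*e^(t))/(4096*e^(4*t) - 18432*e^(3*t) + 31104*e^(2*t) - 23328*e^(t) + 6561)

E[X^3] = M^(3)(0) = 3464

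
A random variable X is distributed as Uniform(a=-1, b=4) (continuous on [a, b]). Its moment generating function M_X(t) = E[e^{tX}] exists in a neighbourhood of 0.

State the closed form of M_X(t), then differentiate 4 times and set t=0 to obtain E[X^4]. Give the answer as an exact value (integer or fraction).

E[X^4] = d^4M/dt^4 |_{t=0} = 41

M_X(t) = (e^(4*t) - e^(-t))/(5*t)
dM/dt = (4*t*e^(5*t) + t - e^(5*t) + 1)*e^(-t)/(5*t^2)
d^2M/dt^2 = (16*t^2*e^(5*t) - t^2 - 8*t*e^(5*t) - 2*t + 2*e^(5*t) - 2)*e^(-t)/(5*t^3)
d^3M/dt^3 = (64*t^3*e^(5*t) + t^3 - 48*t^2*e^(5*t) + 3*t^2 + 24*t*e^(5*t) + 6*t - 6*e^(5*t) + 6)*e^(-t)/(5*t^4)
d^4M/dt^4 = (256*t^4*e^(5*t) - t^4 - 256*t^3*e^(5*t) - 4*t^3 + 192*t^2*e^(5*t) - 12*t^2 - 96*t*e^(5*t) - 24*t + 24*e^(5*t) - 24)*e^(-t)/(5*t^5)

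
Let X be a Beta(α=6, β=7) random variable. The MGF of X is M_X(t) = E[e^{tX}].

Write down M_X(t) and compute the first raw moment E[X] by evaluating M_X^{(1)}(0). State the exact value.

M_X(t) = ₁F₁(6; 13; t)
dM/dt = 6*₁F₁(7; 14; t)/13

E[X] = dM/dt |_{t=0} = 6/13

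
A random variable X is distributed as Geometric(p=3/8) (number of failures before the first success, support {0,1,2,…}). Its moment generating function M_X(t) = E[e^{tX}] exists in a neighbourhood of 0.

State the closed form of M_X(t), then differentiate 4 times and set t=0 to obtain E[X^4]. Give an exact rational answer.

M_X(t) = 3/(8*(1 - 5*e^(t)/8))
dM/dt = 15*e^(t)/(25*e^(2*t) - 80*e^(t) + 64)
d^2M/dt^2 = (-75*e^(2*t) - 120*e^(t))/(125*e^(3*t) - 600*e^(2*t) + 960*e^(t) - 512)
d^3M/dt^3 = (375*e^(3*t) + 2400*e^(2*t) + 960*e^(t))/(625*e^(4*t) - 4000*e^(3*t) + 9600*e^(2*t) - 10240*e^(t) + 4096)
d^4M/dt^4 = (-1875*e^(4*t) - 33000*e^(3*t) - 52800*e^(2*t) - 7680*e^(t))/(3125*e^(5*t) - 25000*e^(4*t) + 80000*e^(3*t) - 128000*e^(2*t) + 102400*e^(t) - 32768)

E[X^4] = d^4M/dt^4 |_{t=0} = 10595/27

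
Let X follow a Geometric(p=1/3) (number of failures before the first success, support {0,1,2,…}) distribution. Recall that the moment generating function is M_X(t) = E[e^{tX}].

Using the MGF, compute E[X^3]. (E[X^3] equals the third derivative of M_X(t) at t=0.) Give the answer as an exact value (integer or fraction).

M_X(t) = 1/(3*(1 - 2*e^(t)/3))
dM/dt = 2*e^(t)/(4*e^(2*t) - 12*e^(t) + 9)
d^2M/dt^2 = (-4*e^(2*t) - 6*e^(t))/(8*e^(3*t) - 36*e^(2*t) + 54*e^(t) - 27)
d^3M/dt^3 = (8*e^(3*t) + 48*e^(2*t) + 18*e^(t))/(16*e^(4*t) - 96*e^(3*t) + 216*e^(2*t) - 216*e^(t) + 81)

E[X^3] = d^3M/dt^3 |_{t=0} = 74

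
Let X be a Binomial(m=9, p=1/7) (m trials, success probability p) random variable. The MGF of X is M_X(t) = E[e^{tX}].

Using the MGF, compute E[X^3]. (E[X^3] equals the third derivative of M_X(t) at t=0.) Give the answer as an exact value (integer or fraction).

M_X(t) = (e^(t)/7 + 6/7)^9

E[X^3] = d^3M/dt^3 |_{t=0} = 351/49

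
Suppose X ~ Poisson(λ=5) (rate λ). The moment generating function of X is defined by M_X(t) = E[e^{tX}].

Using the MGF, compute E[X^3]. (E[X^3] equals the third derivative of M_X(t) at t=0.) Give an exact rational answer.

M_X(t) = e^(5*e^(t) - 5)
dM/dt = 5*e^(-5)*e^(t)*e^(5*e^(t))
d^2M/dt^2 = (25*e^(2*t)*e^(5*e^(t)) + 5*e^(t)*e^(5*e^(t)))*e^(-5)
d^3M/dt^3 = (125*e^(3*t)*e^(5*e^(t)) + 75*e^(2*t)*e^(5*e^(t)) + 5*e^(t)*e^(5*e^(t)))*e^(-5)

E[X^3] = d^3M/dt^3 |_{t=0} = 205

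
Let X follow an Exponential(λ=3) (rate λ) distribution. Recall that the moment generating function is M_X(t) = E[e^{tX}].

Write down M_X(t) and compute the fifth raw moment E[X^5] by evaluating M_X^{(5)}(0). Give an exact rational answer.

E[X^5] = D^5[M](0) = 40/81

M_X(t) = 3/(3 - t)
D^5[M](t) = 360/(t^6 - 18*t^5 + 135*t^4 - 540*t^3 + 1215*t^2 - 1458*t + 729)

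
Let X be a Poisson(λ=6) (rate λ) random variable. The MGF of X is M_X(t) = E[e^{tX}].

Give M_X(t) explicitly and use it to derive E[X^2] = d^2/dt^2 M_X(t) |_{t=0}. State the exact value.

E[X^2] = M′′(0) = 42

M_X(t) = e^(6*e^(t) - 6)
M′(t) = 6*e^(-6)*e^(t)*e^(6*e^(t))
M′′(t) = (36*e^(2*t)*e^(6*e^(t)) + 6*e^(t)*e^(6*e^(t)))*e^(-6)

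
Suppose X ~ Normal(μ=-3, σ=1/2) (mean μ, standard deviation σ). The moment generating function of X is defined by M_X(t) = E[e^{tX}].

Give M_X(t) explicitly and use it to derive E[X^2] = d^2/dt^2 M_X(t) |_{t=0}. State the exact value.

M_X(t) = e^(t^2/8 - 3*t)
dM/dt = t*e^(-3*t)*e^(t^2/8)/4 - 3*e^(-3*t)*e^(t^2/8)
d^2M/dt^2 = (t^2*e^(t^2/8) - 24*t*e^(t^2/8) + 148*e^(t^2/8))*e^(-3*t)/16

E[X^2] = d^2M/dt^2 |_{t=0} = 37/4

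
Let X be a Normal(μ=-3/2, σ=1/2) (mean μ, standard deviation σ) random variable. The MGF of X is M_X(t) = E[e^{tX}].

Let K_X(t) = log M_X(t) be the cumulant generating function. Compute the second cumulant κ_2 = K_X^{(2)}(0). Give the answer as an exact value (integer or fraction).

M_X(t) = e^(t^2/8 - 3*t/2)
K_X(t) = log M_X(t) = t^2/8 - 3*t/2
K′(t) = t/4 - 3/2
K′′(t) = 1/4

κ_2 = K′′(0) = 1/4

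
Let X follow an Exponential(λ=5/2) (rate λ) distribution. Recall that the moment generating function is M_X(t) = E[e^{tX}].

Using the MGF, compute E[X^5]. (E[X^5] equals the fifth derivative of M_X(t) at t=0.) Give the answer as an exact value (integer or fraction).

E[X^5] = M′′′′′(0) = 768/625

M_X(t) = 5/(2*(5/2 - t))
M′(t) = 10/(4*t^2 - 20*t + 25)
M′′(t) = -40/(8*t^3 - 60*t^2 + 150*t - 125)
M′′′(t) = 240/(16*t^4 - 160*t^3 + 600*t^2 - 1000*t + 625)
M′′′′(t) = -1920/(32*t^5 - 400*t^4 + 2000*t^3 - 5000*t^2 + 6250*t - 3125)
M′′′′′(t) = 19200/(64*t^6 - 960*t^5 + 6000*t^4 - 20000*t^3 + 37500*t^2 - 37500*t + 15625)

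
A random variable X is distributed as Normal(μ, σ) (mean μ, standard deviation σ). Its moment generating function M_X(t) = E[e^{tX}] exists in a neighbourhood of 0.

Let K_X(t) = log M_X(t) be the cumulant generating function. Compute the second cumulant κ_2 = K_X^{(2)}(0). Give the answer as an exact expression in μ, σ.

κ_2 = K′′(0) = σ^2

M_X(t) = e^(μ*t + σ^2*t^2/2)
K_X(t) = log M_X(t) = μ*t + σ^2*t^2/2
K′(t) = μ + σ^2*t
K′′(t) = σ^2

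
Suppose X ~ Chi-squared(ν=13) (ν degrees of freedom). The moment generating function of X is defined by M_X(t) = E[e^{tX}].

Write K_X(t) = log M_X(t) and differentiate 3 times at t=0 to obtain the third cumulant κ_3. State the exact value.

M_X(t) = (1 - 2*t)^(-13/2)
K_X(t) = log M_X(t) = -13*log(1 - 2*t)/2
K′(t) = -13/(2*t - 1)
K′′(t) = 26/(4*t^2 - 4*t + 1)
K′′′(t) = -104/(8*t^3 - 12*t^2 + 6*t - 1)

κ_3 = K′′′(0) = 104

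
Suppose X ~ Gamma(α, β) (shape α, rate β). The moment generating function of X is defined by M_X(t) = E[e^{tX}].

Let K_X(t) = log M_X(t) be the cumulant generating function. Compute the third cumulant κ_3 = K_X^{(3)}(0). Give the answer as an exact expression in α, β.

κ_3 = K′′′(0) = 2*α/β^3

M_X(t) = (β/(β - t))^α
K_X(t) = log M_X(t) = α*(log(β) - log(β - t))
K′(t) = -α/(-β + t)
K′′(t) = α/(β^2 - 2*β*t + t^2)
K′′′(t) = -2*α/(-β^3 + 3*β^2*t - 3*β*t^2 + t^3)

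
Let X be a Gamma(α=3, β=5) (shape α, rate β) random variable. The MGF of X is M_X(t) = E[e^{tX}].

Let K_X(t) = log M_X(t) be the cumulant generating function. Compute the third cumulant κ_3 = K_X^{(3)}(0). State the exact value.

κ_3 = K^(3)(0) = 6/125

M_X(t) = 125/(5 - t)^3
K_X(t) = log M_X(t) = -3*log(5 - t) + 3*log(5)
K^(3)(t) = -6/(t^3 - 15*t^2 + 75*t - 125)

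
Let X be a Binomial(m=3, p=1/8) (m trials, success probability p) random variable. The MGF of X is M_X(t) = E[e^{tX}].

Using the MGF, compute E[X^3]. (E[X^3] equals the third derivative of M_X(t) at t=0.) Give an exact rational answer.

M_X(t) = (e^(t)/8 + 7/8)^3
M′(t) = 3*e^(3*t)/512 + 21*e^(2*t)/256 + 147*e^(t)/512
M′′(t) = 9*e^(3*t)/512 + 21*e^(2*t)/128 + 147*e^(t)/512
M′′′(t) = 27*e^(3*t)/512 + 21*e^(2*t)/64 + 147*e^(t)/512

E[X^3] = M′′′(0) = 171/256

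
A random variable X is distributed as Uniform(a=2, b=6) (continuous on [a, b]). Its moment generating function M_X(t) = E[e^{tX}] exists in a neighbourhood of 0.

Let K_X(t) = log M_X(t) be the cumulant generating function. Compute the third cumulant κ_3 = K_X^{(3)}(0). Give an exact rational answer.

M_X(t) = (e^(6*t) - e^(2*t))/(4*t)
K_X(t) = log M_X(t) = -log(t) + log(e^(6*t) - e^(2*t)) - 2*log(2)
D^3[K](t) = (64*t^3*e^(8*t) + 64*t^3*e^(4*t) - 2*e^(12*t) + 6*e^(8*t) - 6*e^(4*t) + 2)/(t^3*e^(12*t) - 3*t^3*e^(8*t) + 3*t^3*e^(4*t) - t^3)

κ_3 = D^3[K](0) = 0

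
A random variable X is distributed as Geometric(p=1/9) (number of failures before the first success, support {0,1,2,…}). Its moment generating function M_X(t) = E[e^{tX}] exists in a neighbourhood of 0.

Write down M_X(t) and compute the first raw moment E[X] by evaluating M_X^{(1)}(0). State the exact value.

M_X(t) = 1/(9*(1 - 8*e^(t)/9))
M^(1)(t) = 8*e^(t)/(64*e^(2*t) - 144*e^(t) + 81)

E[X] = M^(1)(0) = 8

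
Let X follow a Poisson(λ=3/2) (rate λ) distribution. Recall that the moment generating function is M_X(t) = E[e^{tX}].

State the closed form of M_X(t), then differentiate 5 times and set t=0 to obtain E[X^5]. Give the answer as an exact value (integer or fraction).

E[X^5] = M^(5)(0) = 5691/32

M_X(t) = e^(3*e^(t)/2 - 3/2)
M^(5)(t) = (243*e^(5*t)*e^(3*e^(t)/2) + 1620*e^(4*t)*e^(3*e^(t)/2) + 2700*e^(3*t)*e^(3*e^(t)/2) + 1080*e^(2*t)*e^(3*e^(t)/2) + 48*e^(t)*e^(3*e^(t)/2))*e^(-3/2)/32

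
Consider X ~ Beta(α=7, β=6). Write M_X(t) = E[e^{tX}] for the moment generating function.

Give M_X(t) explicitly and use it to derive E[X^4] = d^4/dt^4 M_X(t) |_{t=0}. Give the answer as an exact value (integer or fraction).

E[X^4] = d^4M/dt^4 |_{t=0} = 3/26

M_X(t) = ₁F₁(7; 13; t)
dM/dt = 7*₁F₁(8; 14; t)/13
d^2M/dt^2 = 4*₁F₁(9; 15; t)/13
d^3M/dt^3 = 12*₁F₁(10; 16; t)/65
d^4M/dt^4 = 3*₁F₁(11; 17; t)/26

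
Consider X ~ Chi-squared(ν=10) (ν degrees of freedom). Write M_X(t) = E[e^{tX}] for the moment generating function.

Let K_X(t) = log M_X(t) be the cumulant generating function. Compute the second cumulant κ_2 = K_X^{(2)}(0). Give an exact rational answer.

M_X(t) = (1 - 2*t)^(-5)
K_X(t) = log M_X(t) = -5*log(1 - 2*t)
dK/dt = -10/(2*t - 1)
d^2K/dt^2 = 20/(4*t^2 - 4*t + 1)

κ_2 = d^2K/dt^2 |_{t=0} = 20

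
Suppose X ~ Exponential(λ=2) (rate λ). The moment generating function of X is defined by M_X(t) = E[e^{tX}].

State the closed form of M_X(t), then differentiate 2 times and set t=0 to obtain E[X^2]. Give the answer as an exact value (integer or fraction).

M_X(t) = 2/(2 - t)
dM/dt = 2/(t^2 - 4*t + 4)
d^2M/dt^2 = -4/(t^3 - 6*t^2 + 12*t - 8)

E[X^2] = d^2M/dt^2 |_{t=0} = 1/2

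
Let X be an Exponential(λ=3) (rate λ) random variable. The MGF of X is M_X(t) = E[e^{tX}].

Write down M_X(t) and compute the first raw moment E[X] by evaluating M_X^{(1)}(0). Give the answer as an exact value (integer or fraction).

M_X(t) = 3/(3 - t)
M′(t) = 3/(t^2 - 6*t + 9)

E[X] = M′(0) = 1/3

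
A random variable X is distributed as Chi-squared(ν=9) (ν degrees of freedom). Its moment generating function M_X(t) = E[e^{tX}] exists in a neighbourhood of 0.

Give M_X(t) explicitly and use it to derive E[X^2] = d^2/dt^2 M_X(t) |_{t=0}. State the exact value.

E[X^2] = D^2[M](0) = 99

M_X(t) = (1 - 2*t)^(-9/2)
D^2[M](t) = 99/(64*t^6*√(1 - 2*t) - 192*t^5*√(1 - 2*t) + 240*t^4*√(1 - 2*t) - 160*t^3*√(1 - 2*t) + 60*t^2*√(1 - 2*t) - 12*t*√(1 - 2*t) + √(1 - 2*t))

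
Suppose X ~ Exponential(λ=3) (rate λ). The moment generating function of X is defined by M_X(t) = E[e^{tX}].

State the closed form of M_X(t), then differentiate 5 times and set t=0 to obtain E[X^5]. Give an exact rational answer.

M_X(t) = 3/(3 - t)
M′(t) = 3/(t^2 - 6*t + 9)
M′′(t) = -6/(t^3 - 9*t^2 + 27*t - 27)
M′′′(t) = 18/(t^4 - 12*t^3 + 54*t^2 - 108*t + 81)
M′′′′(t) = -72/(t^5 - 15*t^4 + 90*t^3 - 270*t^2 + 405*t - 243)
M′′′′′(t) = 360/(t^6 - 18*t^5 + 135*t^4 - 540*t^3 + 1215*t^2 - 1458*t + 729)

E[X^5] = M′′′′′(0) = 40/81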